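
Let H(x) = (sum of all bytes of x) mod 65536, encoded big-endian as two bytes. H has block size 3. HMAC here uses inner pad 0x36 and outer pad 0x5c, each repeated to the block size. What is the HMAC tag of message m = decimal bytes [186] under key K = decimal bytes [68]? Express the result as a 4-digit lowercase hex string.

0169

Key decimal bytes [68] = 44 is 1 byte ≤ B = 3; zero-pad to 3 bytes: K' = 44 00 00.
K' ⊕ ipad = 72 36 36.  K' ⊕ opad = 18 5c 5c.
Inner input = (K'⊕ipad) ∥ m = 72 36 36 ∥ ba.
Inner hash: sum = 114+54+54+186 = 408 → 01 98.
Outer input = (K'⊕opad) ∥ inner = 18 5c 5c ∥ 01 98.
Outer hash (tag): sum = 24+92+92+1+152 = 361 → 01 69.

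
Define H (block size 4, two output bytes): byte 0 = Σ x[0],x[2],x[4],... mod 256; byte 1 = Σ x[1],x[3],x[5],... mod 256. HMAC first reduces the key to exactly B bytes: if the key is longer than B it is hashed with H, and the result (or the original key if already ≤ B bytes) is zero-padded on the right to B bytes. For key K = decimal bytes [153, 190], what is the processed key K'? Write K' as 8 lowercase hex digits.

Key decimal bytes [153, 190] = 99 be is 2 bytes ≤ B = 4; zero-pad to 4 bytes: K' = 99 be 00 00.

99be0000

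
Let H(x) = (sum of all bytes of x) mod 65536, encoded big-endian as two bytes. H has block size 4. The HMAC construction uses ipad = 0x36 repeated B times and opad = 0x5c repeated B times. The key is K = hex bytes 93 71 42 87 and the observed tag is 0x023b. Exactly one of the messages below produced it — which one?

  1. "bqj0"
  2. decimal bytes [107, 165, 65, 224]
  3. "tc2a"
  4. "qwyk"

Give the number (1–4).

Key hex bytes 93 71 42 87 is exactly B = 4 bytes: K' = 93 71 42 87.
K' ⊕ ipad = a5 47 74 b1; K' ⊕ opad = cf 2d 1e db.
m1: inner = H(a5 47 74 b1 62 71 6a 30) = 03 7e; tag = H(cf 2d 1e db 03 7e) = 0276
m2: inner = H(a5 47 74 b1 6b a5 41 e0) = 04 42; tag = H(cf 2d 1e db 04 42) = 023b ← matches
m3: inner = H(a5 47 74 b1 74 63 32 61) = 03 7b; tag = H(cf 2d 1e db 03 7b) = 0273
m4: inner = H(a5 47 74 b1 71 77 79 6b) = 03 dd; tag = H(cf 2d 1e db 03 dd) = 02d5

2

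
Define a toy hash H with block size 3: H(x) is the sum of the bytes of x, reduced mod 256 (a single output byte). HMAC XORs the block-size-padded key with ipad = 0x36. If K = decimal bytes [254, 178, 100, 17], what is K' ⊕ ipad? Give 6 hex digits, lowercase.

Key decimal bytes [254, 178, 100, 17] = fe b2 64 11 is 4 bytes > B = 3, so hash it first: H(key) = 25, then zero-pad to 3 bytes: K' = 25 00 00.
XOR each byte with 0x36: 25⊕36=13, 00⊕36=36, 00⊕36=36.

133636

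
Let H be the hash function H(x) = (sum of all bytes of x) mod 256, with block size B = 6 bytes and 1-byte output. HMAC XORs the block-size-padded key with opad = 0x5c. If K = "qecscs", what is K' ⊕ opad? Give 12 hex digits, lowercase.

Key "qecscs" = 71 65 63 73 63 73 is exactly B = 6 bytes: K' = 71 65 63 73 63 73.
XOR each byte with 0x5c: 71⊕5c=2d, 65⊕5c=39, 63⊕5c=3f, 73⊕5c=2f, 63⊕5c=3f, 73⊕5c=2f.

2d393f2f3f2f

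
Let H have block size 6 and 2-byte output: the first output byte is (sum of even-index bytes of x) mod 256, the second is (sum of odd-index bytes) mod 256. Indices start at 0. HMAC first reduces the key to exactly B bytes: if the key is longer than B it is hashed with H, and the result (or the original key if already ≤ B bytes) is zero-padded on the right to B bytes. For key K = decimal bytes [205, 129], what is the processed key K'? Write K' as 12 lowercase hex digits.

Key decimal bytes [205, 129] = cd 81 is 2 bytes ≤ B = 6; zero-pad to 6 bytes: K' = cd 81 00 00 00 00.

cd8100000000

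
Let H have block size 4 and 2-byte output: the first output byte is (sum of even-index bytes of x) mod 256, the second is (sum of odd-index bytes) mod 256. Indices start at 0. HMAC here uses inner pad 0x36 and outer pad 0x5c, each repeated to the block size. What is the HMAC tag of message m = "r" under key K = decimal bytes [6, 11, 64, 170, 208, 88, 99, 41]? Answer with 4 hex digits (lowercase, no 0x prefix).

Key decimal bytes [6, 11, 64, 170, 208, 88, 99, 41] = 06 0b 40 aa d0 58 63 29 is 8 bytes > B = 4, so hash it first: H(key) = 79 36, then zero-pad to 4 bytes: K' = 79 36 00 00.
K' ⊕ ipad = 4f 00 36 36.  K' ⊕ opad = 25 6a 5c 5c.
Inner input = (K'⊕ipad) ∥ m = 4f 00 36 36 ∥ 72.
Inner hash: even-index sum = 247 mod 256 = 247; odd-index sum = 54 mod 256 = 54 → f7 36.
Outer input = (K'⊕opad) ∥ inner = 25 6a 5c 5c ∥ f7 36.
Outer hash (tag): even-index sum = 376 mod 256 = 120; odd-index sum = 252 mod 256 = 252 → 78 fc.

78fc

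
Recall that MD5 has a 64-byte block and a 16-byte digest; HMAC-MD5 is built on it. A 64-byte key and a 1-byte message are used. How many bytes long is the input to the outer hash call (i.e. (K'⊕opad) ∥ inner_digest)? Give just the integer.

80

Key is 64 ≤ 64 bytes, zero-padded: |K'| = 64.
Outer input = (K'⊕opad) ∥ H(inner) → 64 + 16 = 80 bytes.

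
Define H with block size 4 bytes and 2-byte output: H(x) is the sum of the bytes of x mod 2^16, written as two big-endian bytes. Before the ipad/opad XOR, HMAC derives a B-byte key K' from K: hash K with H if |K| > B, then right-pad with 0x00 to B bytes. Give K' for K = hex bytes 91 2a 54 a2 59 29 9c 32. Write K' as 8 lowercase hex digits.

03010000

|K| = 8 > B = 4, so first hash the key.
H(K): sum = 145+42+84+162+89+41+156+50 = 769 → 03 01.
Zero-pad H(K) = 03 01 to 4 bytes: K' = 03 01 00 00.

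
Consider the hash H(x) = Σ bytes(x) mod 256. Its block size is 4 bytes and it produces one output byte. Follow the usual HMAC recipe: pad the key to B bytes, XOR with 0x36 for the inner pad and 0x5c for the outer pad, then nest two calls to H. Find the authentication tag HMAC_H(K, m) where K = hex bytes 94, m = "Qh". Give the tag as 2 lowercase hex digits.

Key hex bytes 94 is 1 byte ≤ B = 4; zero-pad to 4 bytes: K' = 94 00 00 00.
K' ⊕ ipad = a2 36 36 36.  K' ⊕ opad = c8 5c 5c 5c.
Inner input = (K'⊕ipad) ∥ m = a2 36 36 36 ∥ 51 68.
Inner hash: sum = 162+54+54+54+81+104 = 509; mod 256 = 253 → fd.
Outer input = (K'⊕opad) ∥ inner = c8 5c 5c 5c ∥ fd.
Outer hash (tag): sum = 200+92+92+92+253 = 729; mod 256 = 217 → d9.

d9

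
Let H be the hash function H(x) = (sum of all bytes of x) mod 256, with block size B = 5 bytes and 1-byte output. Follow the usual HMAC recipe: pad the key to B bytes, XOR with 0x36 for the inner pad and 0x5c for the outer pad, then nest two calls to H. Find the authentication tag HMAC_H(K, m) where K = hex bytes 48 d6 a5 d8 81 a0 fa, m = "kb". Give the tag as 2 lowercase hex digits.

Key hex bytes 48 d6 a5 d8 81 a0 fa is 7 bytes > B = 5, so hash it first: H(key) = b6, then zero-pad to 5 bytes: K' = b6 00 00 00 00.
K' ⊕ ipad = 80 36 36 36 36.  K' ⊕ opad = ea 5c 5c 5c 5c.
Inner input = (K'⊕ipad) ∥ m = 80 36 36 36 36 ∥ 6b 62.
Inner hash: sum = 128+54+54+54+54+107+98 = 549; mod 256 = 37 → 25.
Outer input = (K'⊕opad) ∥ inner = ea 5c 5c 5c 5c ∥ 25.
Outer hash (tag): sum = 234+92+92+92+92+37 = 639; mod 256 = 127 → 7f.

7f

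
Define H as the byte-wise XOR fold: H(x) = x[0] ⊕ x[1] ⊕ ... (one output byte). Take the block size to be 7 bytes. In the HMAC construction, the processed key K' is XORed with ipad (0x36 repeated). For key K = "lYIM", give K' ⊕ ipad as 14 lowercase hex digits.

Key "lYIM" = 6c 59 49 4d is 4 bytes ≤ B = 7; zero-pad to 7 bytes: K' = 6c 59 49 4d 00 00 00.
XOR each byte with 0x36: 6c⊕36=5a, 59⊕36=6f, 49⊕36=7f, 4d⊕36=7b, 00⊕36=36, 00⊕36=36, 00⊕36=36.

5a6f7f7b363636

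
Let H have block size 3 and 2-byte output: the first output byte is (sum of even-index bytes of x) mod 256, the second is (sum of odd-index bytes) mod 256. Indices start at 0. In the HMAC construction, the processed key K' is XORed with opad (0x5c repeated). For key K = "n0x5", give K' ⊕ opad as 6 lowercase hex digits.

ba395c

Key "n0x5" = 6e 30 78 35 is 4 bytes > B = 3, so hash it first: H(key) = e6 65, then zero-pad to 3 bytes: K' = e6 65 00.
XOR each byte with 0x5c: e6⊕5c=ba, 65⊕5c=39, 00⊕5c=5c.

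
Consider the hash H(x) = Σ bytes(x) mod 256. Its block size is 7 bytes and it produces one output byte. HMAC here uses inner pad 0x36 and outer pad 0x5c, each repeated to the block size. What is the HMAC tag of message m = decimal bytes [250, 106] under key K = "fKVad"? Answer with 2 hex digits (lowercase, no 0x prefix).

2e

Key "fKVad" = 66 4b 56 61 64 is 5 bytes ≤ B = 7; zero-pad to 7 bytes: K' = 66 4b 56 61 64 00 00.
K' ⊕ ipad = 50 7d 60 57 52 36 36.  K' ⊕ opad = 3a 17 0a 3d 38 5c 5c.
Inner input = (K'⊕ipad) ∥ m = 50 7d 60 57 52 36 36 ∥ fa 6a.
Inner hash: sum = 80+125+96+87+82+54+54+250+106 = 934; mod 256 = 166 → a6.
Outer input = (K'⊕opad) ∥ inner = 3a 17 0a 3d 38 5c 5c ∥ a6.
Outer hash (tag): sum = 58+23+10+61+56+92+92+166 = 558; mod 256 = 46 → 2e.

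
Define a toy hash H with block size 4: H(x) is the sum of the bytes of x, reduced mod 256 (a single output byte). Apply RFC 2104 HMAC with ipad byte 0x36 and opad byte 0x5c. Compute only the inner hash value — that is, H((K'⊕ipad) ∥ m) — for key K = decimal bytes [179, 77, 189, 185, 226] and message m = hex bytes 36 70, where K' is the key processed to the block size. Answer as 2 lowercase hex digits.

Key decimal bytes [179, 77, 189, 185, 226] = b3 4d bd b9 e2 is 5 bytes > B = 4, so hash it first: H(key) = 58, then zero-pad to 4 bytes: K' = 58 00 00 00.
K' ⊕ ipad = 6e 36 36 36.
Inner input = 6e 36 36 36 ∥ 36 70.
Inner hash: sum = 110+54+54+54+54+112 = 438; mod 256 = 182 → b6.

b6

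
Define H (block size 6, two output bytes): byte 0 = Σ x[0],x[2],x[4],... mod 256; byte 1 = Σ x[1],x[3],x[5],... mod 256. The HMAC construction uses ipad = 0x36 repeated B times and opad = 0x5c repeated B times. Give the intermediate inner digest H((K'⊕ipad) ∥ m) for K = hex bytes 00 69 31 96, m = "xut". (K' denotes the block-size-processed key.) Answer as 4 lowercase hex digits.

5faa

Key hex bytes 00 69 31 96 is 4 bytes ≤ B = 6; zero-pad to 6 bytes: K' = 00 69 31 96 00 00.
K' ⊕ ipad = 36 5f 07 a0 36 36.
Inner input = 36 5f 07 a0 36 36 ∥ 78 75 74.
Inner hash: even-index sum = 351 mod 256 = 95; odd-index sum = 426 mod 256 = 170 → 5f aa.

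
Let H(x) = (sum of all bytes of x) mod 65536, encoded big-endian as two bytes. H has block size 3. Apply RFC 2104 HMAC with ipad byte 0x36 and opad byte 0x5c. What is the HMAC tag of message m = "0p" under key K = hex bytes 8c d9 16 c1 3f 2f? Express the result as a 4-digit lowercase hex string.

Key hex bytes 8c d9 16 c1 3f 2f is 6 bytes > B = 3, so hash it first: H(key) = 02 aa, then zero-pad to 3 bytes: K' = 02 aa 00.
K' ⊕ ipad = 34 9c 36.  K' ⊕ opad = 5e f6 5c.
Inner input = (K'⊕ipad) ∥ m = 34 9c 36 ∥ 30 70.
Inner hash: sum = 52+156+54+48+112 = 422 → 01 a6.
Outer input = (K'⊕opad) ∥ inner = 5e f6 5c ∥ 01 a6.
Outer hash (tag): sum = 94+246+92+1+166 = 599 → 02 57.

0257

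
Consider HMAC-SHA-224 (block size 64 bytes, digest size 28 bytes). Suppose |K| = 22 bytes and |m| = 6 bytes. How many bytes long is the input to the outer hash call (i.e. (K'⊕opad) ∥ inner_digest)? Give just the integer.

Key is 22 ≤ 64 bytes, zero-padded: |K'| = 64.
Outer input = (K'⊕opad) ∥ H(inner) → 64 + 28 = 92 bytes.

92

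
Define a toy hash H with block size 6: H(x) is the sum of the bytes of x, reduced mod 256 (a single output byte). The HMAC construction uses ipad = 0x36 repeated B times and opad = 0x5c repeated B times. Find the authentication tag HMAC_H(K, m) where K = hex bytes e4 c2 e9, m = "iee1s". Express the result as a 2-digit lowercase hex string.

3d

Key hex bytes e4 c2 e9 is 3 bytes ≤ B = 6; zero-pad to 6 bytes: K' = e4 c2 e9 00 00 00.
K' ⊕ ipad = d2 f4 df 36 36 36.  K' ⊕ opad = b8 9e b5 5c 5c 5c.
Inner input = (K'⊕ipad) ∥ m = d2 f4 df 36 36 36 ∥ 69 65 65 31 73.
Inner hash: sum = 210+244+223+54+54+54+105+101+101+49+115 = 1310; mod 256 = 30 → 1e.
Outer input = (K'⊕opad) ∥ inner = b8 9e b5 5c 5c 5c ∥ 1e.
Outer hash (tag): sum = 184+158+181+92+92+92+30 = 829; mod 256 = 61 → 3d.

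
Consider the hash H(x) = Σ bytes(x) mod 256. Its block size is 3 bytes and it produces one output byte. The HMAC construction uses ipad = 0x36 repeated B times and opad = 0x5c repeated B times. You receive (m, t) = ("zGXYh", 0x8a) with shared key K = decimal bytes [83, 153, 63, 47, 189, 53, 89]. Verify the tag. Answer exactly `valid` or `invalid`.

Key decimal bytes [83, 153, 63, 47, 189, 53, 89] = 53 99 3f 2f bd 35 59 is 7 bytes > B = 3, so hash it first: H(key) = a5, then zero-pad to 3 bytes: K' = a5 00 00.
K' ⊕ ipad = 93 36 36; K' ⊕ opad = f9 5c 5c.
Inner hash: sum = 147+54+54+122+71+88+89+104 = 729; mod 256 = 217 → d9.
Outer hash (recomputed tag): sum = 249+92+92+217 = 650; mod 256 = 138 → 8a.
Recomputed tag = 8a; claimed = 8a → match.

valid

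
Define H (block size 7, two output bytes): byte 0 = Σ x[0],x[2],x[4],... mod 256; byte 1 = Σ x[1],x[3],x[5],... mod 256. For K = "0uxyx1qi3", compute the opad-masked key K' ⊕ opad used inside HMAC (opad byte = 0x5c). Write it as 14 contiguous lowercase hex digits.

Key "0uxyx1qi3" = 30 75 78 79 78 31 71 69 33 is 9 bytes > B = 7, so hash it first: H(key) = c4 88, then zero-pad to 7 bytes: K' = c4 88 00 00 00 00 00.
XOR each byte with 0x5c: c4⊕5c=98, 88⊕5c=d4, 00⊕5c=5c, 00⊕5c=5c, 00⊕5c=5c, 00⊕5c=5c, 00⊕5c=5c.

98d45c5c5c5c5c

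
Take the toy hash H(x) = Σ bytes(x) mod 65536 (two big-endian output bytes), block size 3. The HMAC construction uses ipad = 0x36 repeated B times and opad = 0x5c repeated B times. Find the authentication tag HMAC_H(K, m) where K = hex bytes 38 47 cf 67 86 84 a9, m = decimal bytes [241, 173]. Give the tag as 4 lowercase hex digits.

Key hex bytes 38 47 cf 67 86 84 a9 is 7 bytes > B = 3, so hash it first: H(key) = 03 68, then zero-pad to 3 bytes: K' = 03 68 00.
K' ⊕ ipad = 35 5e 36.  K' ⊕ opad = 5f 34 5c.
Inner input = (K'⊕ipad) ∥ m = 35 5e 36 ∥ f1 ad.
Inner hash: sum = 53+94+54+241+173 = 615 → 02 67.
Outer input = (K'⊕opad) ∥ inner = 5f 34 5c ∥ 02 67.
Outer hash (tag): sum = 95+52+92+2+103 = 344 → 01 58.

0158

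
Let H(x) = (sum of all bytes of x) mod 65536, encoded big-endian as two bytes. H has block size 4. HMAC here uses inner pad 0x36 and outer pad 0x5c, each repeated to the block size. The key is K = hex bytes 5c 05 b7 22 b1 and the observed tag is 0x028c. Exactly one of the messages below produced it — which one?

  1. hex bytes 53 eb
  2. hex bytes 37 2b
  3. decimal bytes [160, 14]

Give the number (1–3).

1

Key hex bytes 5c 05 b7 22 b1 is 5 bytes > B = 4, so hash it first: H(key) = 01 eb, then zero-pad to 4 bytes: K' = 01 eb 00 00.
K' ⊕ ipad = 37 dd 36 36; K' ⊕ opad = 5d b7 5c 5c.
m1: inner = H(37 dd 36 36 53 eb) = 02 be; tag = H(5d b7 5c 5c 02 be) = 028c ← matches
m2: inner = H(37 dd 36 36 37 2b) = 01 e2; tag = H(5d b7 5c 5c 01 e2) = 02af
m3: inner = H(37 dd 36 36 a0 0e) = 02 2e; tag = H(5d b7 5c 5c 02 2e) = 01fc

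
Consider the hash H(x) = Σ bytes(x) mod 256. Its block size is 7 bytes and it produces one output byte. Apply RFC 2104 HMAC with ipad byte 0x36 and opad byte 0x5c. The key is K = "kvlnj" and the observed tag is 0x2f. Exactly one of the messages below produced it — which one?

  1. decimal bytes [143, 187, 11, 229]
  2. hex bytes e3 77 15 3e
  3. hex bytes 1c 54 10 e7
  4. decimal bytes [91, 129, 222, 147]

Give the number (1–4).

Key "kvlnj" = 6b 76 6c 6e 6a is 5 bytes ≤ B = 7; zero-pad to 7 bytes: K' = 6b 76 6c 6e 6a 00 00.
K' ⊕ ipad = 5d 40 5a 58 5c 36 36; K' ⊕ opad = 37 2a 30 32 36 5c 5c.
m1: inner = H(5d 40 5a 58 5c 36 36 8f bb 0b e5) = 51; tag = H(37 2a 30 32 36 5c 5c 51) = 02
m2: inner = H(5d 40 5a 58 5c 36 36 e3 77 15 3e) = c4; tag = H(37 2a 30 32 36 5c 5c c4) = 75
m3: inner = H(5d 40 5a 58 5c 36 36 1c 54 10 e7) = 7e; tag = H(37 2a 30 32 36 5c 5c 7e) = 2f ← matches
m4: inner = H(5d 40 5a 58 5c 36 36 5b 81 de 93) = 64; tag = H(37 2a 30 32 36 5c 5c 64) = 15

3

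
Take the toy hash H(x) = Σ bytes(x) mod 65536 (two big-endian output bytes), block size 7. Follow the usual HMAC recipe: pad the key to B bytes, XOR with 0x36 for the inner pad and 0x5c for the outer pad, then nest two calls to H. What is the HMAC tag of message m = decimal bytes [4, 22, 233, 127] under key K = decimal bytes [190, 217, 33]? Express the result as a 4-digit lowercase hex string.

043f

Key decimal bytes [190, 217, 33] = be d9 21 is 3 bytes ≤ B = 7; zero-pad to 7 bytes: K' = be d9 21 00 00 00 00.
K' ⊕ ipad = 88 ef 17 36 36 36 36.  K' ⊕ opad = e2 85 7d 5c 5c 5c 5c.
Inner input = (K'⊕ipad) ∥ m = 88 ef 17 36 36 36 36 ∥ 04 16 e9 7f.
Inner hash: sum = 136+239+23+54+54+54+54+4+22+233+127 = 1000 → 03 e8.
Outer input = (K'⊕opad) ∥ inner = e2 85 7d 5c 5c 5c 5c ∥ 03 e8.
Outer hash (tag): sum = 226+133+125+92+92+92+92+3+232 = 1087 → 04 3f.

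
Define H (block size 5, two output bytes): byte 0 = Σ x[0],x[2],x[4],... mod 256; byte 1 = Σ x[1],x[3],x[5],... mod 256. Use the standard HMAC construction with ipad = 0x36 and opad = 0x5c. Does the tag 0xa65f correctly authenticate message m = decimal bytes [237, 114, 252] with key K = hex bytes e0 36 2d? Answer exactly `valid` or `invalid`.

invalid

Key hex bytes e0 36 2d is 3 bytes ≤ B = 5; zero-pad to 5 bytes: K' = e0 36 2d 00 00.
K' ⊕ ipad = d6 00 1b 36 36; K' ⊕ opad = bc 6a 71 5c 5c.
Inner hash: even-index sum = 409 mod 256 = 153; odd-index sum = 543 mod 256 = 31 → 99 1f.
Outer hash (recomputed tag): even-index sum = 424 mod 256 = 168; odd-index sum = 351 mod 256 = 95 → a8 5f.
Recomputed tag = a85f; claimed = a65f → mismatch.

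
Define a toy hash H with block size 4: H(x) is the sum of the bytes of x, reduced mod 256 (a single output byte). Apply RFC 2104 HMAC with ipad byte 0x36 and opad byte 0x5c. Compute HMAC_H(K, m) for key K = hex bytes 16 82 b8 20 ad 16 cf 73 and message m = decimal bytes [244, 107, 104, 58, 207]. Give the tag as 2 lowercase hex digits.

f2

Key hex bytes 16 82 b8 20 ad 16 cf 73 is 8 bytes > B = 4, so hash it first: H(key) = 75, then zero-pad to 4 bytes: K' = 75 00 00 00.
K' ⊕ ipad = 43 36 36 36.  K' ⊕ opad = 29 5c 5c 5c.
Inner input = (K'⊕ipad) ∥ m = 43 36 36 36 ∥ f4 6b 68 3a cf.
Inner hash: sum = 67+54+54+54+244+107+104+58+207 = 949; mod 256 = 181 → b5.
Outer input = (K'⊕opad) ∥ inner = 29 5c 5c 5c ∥ b5.
Outer hash (tag): sum = 41+92+92+92+181 = 498; mod 256 = 242 → f2.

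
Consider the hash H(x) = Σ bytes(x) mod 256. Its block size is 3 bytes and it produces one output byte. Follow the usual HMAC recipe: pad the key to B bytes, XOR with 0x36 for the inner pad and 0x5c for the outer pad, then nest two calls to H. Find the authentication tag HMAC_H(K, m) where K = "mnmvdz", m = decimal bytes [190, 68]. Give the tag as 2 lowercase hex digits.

90

Key "mnmvdz" = 6d 6e 6d 76 64 7a is 6 bytes > B = 3, so hash it first: H(key) = 9c, then zero-pad to 3 bytes: K' = 9c 00 00.
K' ⊕ ipad = aa 36 36.  K' ⊕ opad = c0 5c 5c.
Inner input = (K'⊕ipad) ∥ m = aa 36 36 ∥ be 44.
Inner hash: sum = 170+54+54+190+68 = 536; mod 256 = 24 → 18.
Outer input = (K'⊕opad) ∥ inner = c0 5c 5c ∥ 18.
Outer hash (tag): sum = 192+92+92+24 = 400; mod 256 = 144 → 90.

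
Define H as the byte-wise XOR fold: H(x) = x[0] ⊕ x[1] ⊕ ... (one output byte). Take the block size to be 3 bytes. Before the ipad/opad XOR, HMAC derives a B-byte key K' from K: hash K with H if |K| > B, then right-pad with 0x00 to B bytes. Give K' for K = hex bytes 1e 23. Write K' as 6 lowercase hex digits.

1e2300

Key hex bytes 1e 23 is 2 bytes ≤ B = 3; zero-pad to 3 bytes: K' = 1e 23 00.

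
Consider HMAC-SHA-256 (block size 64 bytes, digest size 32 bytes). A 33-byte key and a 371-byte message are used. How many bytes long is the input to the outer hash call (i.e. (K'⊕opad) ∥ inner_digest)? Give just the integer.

Key is 33 ≤ 64 bytes, zero-padded: |K'| = 64.
Outer input = (K'⊕opad) ∥ H(inner) → 64 + 32 = 96 bytes.

96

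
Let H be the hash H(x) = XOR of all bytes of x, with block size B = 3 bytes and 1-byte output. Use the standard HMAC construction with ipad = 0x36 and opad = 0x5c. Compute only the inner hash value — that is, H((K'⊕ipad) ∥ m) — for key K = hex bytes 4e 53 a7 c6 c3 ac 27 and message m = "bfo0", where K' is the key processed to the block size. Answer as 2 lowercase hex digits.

Key hex bytes 4e 53 a7 c6 c3 ac 27 is 7 bytes > B = 3, so hash it first: H(key) = 34, then zero-pad to 3 bytes: K' = 34 00 00.
K' ⊕ ipad = 02 36 36.
Inner input = 02 36 36 ∥ 62 66 6f 30.
Inner hash: XOR 02⊕36⊕36⊕62⊕66⊕6f⊕30 = 59.

59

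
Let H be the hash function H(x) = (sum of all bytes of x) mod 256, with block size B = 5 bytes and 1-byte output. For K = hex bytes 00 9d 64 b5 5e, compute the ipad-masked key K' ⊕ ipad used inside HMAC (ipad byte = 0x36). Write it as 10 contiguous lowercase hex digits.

Key hex bytes 00 9d 64 b5 5e is exactly B = 5 bytes: K' = 00 9d 64 b5 5e.
XOR each byte with 0x36: 00⊕36=36, 9d⊕36=ab, 64⊕36=52, b5⊕36=83, 5e⊕36=68.

36ab528368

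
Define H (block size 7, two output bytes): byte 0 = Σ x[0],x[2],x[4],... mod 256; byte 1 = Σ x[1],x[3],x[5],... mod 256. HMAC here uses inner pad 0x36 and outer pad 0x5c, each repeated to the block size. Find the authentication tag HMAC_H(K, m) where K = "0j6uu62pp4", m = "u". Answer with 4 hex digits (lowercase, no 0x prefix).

Key "0j6uu62pp4" = 30 6a 36 75 75 36 32 70 70 34 is 10 bytes > B = 7, so hash it first: H(key) = 7d b9, then zero-pad to 7 bytes: K' = 7d b9 00 00 00 00 00.
K' ⊕ ipad = 4b 8f 36 36 36 36 36.  K' ⊕ opad = 21 e5 5c 5c 5c 5c 5c.
Inner input = (K'⊕ipad) ∥ m = 4b 8f 36 36 36 36 36 ∥ 75.
Inner hash: even-index sum = 237 mod 256 = 237; odd-index sum = 368 mod 256 = 112 → ed 70.
Outer input = (K'⊕opad) ∥ inner = 21 e5 5c 5c 5c 5c 5c ∥ ed 70.
Outer hash (tag): even-index sum = 421 mod 256 = 165; odd-index sum = 650 mod 256 = 138 → a5 8a.

a58a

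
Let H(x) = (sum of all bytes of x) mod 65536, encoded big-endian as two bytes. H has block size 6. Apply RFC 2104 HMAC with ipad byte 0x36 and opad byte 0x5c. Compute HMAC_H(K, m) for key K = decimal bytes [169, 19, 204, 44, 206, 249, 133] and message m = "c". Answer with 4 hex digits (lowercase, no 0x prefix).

Key decimal bytes [169, 19, 204, 44, 206, 249, 133] = a9 13 cc 2c ce f9 85 is 7 bytes > B = 6, so hash it first: H(key) = 04 00, then zero-pad to 6 bytes: K' = 04 00 00 00 00 00.
K' ⊕ ipad = 32 36 36 36 36 36.  K' ⊕ opad = 58 5c 5c 5c 5c 5c.
Inner input = (K'⊕ipad) ∥ m = 32 36 36 36 36 36 ∥ 63.
Inner hash: sum = 50+54+54+54+54+54+99 = 419 → 01 a3.
Outer input = (K'⊕opad) ∥ inner = 58 5c 5c 5c 5c 5c ∥ 01 a3.
Outer hash (tag): sum = 88+92+92+92+92+92+1+163 = 712 → 02 c8.

02c8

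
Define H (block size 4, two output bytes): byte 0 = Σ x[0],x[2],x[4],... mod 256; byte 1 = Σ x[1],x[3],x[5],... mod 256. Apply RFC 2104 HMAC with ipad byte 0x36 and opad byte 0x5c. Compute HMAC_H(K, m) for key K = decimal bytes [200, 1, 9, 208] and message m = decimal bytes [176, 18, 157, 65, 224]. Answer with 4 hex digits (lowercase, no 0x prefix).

Key decimal bytes [200, 1, 9, 208] = c8 01 09 d0 is exactly B = 4 bytes: K' = c8 01 09 d0.
K' ⊕ ipad = fe 37 3f e6.  K' ⊕ opad = 94 5d 55 8c.
Inner input = (K'⊕ipad) ∥ m = fe 37 3f e6 ∥ b0 12 9d 41 e0.
Inner hash: even-index sum = 874 mod 256 = 106; odd-index sum = 368 mod 256 = 112 → 6a 70.
Outer input = (K'⊕opad) ∥ inner = 94 5d 55 8c ∥ 6a 70.
Outer hash (tag): even-index sum = 339 mod 256 = 83; odd-index sum = 345 mod 256 = 89 → 53 59.

5359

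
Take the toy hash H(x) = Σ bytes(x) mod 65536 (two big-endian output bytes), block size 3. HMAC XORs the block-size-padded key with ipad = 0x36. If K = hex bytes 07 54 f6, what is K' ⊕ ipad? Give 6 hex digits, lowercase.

3162c0

Key hex bytes 07 54 f6 is exactly B = 3 bytes: K' = 07 54 f6.
XOR each byte with 0x36: 07⊕36=31, 54⊕36=62, f6⊕36=c0.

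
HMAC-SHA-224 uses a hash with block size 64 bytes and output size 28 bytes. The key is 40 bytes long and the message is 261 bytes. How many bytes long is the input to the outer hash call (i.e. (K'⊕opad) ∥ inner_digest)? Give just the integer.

92

Key is 40 ≤ 64 bytes, zero-padded: |K'| = 64.
Outer input = (K'⊕opad) ∥ H(inner) → 64 + 28 = 92 bytes.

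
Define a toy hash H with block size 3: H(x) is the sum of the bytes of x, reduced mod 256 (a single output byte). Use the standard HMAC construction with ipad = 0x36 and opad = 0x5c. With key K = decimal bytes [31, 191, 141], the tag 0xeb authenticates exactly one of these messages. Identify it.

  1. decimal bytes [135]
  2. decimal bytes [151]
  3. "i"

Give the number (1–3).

1

Key decimal bytes [31, 191, 141] = 1f bf 8d is exactly B = 3 bytes: K' = 1f bf 8d.
K' ⊕ ipad = 29 89 bb; K' ⊕ opad = 43 e3 d1.
m1: inner = H(29 89 bb 87) = f4; tag = H(43 e3 d1 f4) = eb ← matches
m2: inner = H(29 89 bb 97) = 04; tag = H(43 e3 d1 04) = fb
m3: inner = H(29 89 bb 69) = d6; tag = H(43 e3 d1 d6) = cd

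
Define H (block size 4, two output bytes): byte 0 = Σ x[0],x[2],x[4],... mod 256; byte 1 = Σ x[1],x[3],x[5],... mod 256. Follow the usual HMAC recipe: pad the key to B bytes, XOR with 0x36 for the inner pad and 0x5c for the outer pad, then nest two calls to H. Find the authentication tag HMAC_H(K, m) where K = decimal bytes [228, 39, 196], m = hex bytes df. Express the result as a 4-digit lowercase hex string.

f31e

Key decimal bytes [228, 39, 196] = e4 27 c4 is 3 bytes ≤ B = 4; zero-pad to 4 bytes: K' = e4 27 c4 00.
K' ⊕ ipad = d2 11 f2 36.  K' ⊕ opad = b8 7b 98 5c.
Inner input = (K'⊕ipad) ∥ m = d2 11 f2 36 ∥ df.
Inner hash: even-index sum = 675 mod 256 = 163; odd-index sum = 71 mod 256 = 71 → a3 47.
Outer input = (K'⊕opad) ∥ inner = b8 7b 98 5c ∥ a3 47.
Outer hash (tag): even-index sum = 499 mod 256 = 243; odd-index sum = 286 mod 256 = 30 → f3 1e.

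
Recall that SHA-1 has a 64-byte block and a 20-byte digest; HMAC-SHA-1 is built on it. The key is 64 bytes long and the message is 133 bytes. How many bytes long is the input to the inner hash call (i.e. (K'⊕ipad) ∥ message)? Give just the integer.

Key is 64 ≤ 64 bytes, zero-padded: |K'| = 64.
Inner input = (K'⊕ipad) ∥ m → 64 + 133 = 197 bytes.

197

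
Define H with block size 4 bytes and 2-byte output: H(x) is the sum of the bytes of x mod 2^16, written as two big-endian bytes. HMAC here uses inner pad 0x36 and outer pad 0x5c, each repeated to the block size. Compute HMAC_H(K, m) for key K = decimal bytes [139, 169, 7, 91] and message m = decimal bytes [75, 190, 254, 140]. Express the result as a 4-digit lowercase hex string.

Key decimal bytes [139, 169, 7, 91] = 8b a9 07 5b is exactly B = 4 bytes: K' = 8b a9 07 5b.
K' ⊕ ipad = bd 9f 31 6d.  K' ⊕ opad = d7 f5 5b 07.
Inner input = (K'⊕ipad) ∥ m = bd 9f 31 6d ∥ 4b be fe 8c.
Inner hash: sum = 189+159+49+109+75+190+254+140 = 1165 → 04 8d.
Outer input = (K'⊕opad) ∥ inner = d7 f5 5b 07 ∥ 04 8d.
Outer hash (tag): sum = 215+245+91+7+4+141 = 703 → 02 bf.

02bf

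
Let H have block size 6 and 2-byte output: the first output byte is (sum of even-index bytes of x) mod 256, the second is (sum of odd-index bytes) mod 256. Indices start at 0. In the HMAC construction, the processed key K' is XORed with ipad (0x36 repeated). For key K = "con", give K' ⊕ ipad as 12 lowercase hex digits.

Key "con" = 63 6f 6e is 3 bytes ≤ B = 6; zero-pad to 6 bytes: K' = 63 6f 6e 00 00 00.
XOR each byte with 0x36: 63⊕36=55, 6f⊕36=59, 6e⊕36=58, 00⊕36=36, 00⊕36=36, 00⊕36=36.

555958363636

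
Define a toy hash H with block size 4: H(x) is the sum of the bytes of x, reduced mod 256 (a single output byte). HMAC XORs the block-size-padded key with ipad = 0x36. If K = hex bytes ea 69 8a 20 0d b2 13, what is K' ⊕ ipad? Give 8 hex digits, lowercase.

Key hex bytes ea 69 8a 20 0d b2 13 is 7 bytes > B = 4, so hash it first: H(key) = cf, then zero-pad to 4 bytes: K' = cf 00 00 00.
XOR each byte with 0x36: cf⊕36=f9, 00⊕36=36, 00⊕36=36, 00⊕36=36.

f9363636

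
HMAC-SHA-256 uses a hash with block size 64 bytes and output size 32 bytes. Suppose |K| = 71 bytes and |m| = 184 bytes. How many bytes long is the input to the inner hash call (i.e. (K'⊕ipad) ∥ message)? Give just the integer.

248

Key is 71 > 64 bytes, so it is hashed to 32 bytes then zero-padded to 64: |K'| = 64.
Inner input = (K'⊕ipad) ∥ m → 64 + 184 = 248 bytes.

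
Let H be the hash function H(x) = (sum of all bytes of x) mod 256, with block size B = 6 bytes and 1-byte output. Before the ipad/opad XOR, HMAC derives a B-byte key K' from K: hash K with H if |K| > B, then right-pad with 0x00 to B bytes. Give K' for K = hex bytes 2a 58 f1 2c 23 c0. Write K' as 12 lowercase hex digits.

Key hex bytes 2a 58 f1 2c 23 c0 is exactly B = 6 bytes: K' = 2a 58 f1 2c 23 c0.

2a58f12c23c0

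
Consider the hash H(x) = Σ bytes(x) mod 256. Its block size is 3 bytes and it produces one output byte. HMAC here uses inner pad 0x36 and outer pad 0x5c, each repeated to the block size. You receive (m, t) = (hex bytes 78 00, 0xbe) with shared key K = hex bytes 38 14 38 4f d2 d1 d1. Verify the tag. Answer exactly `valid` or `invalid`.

Key hex bytes 38 14 38 4f d2 d1 d1 is 7 bytes > B = 3, so hash it first: H(key) = 47, then zero-pad to 3 bytes: K' = 47 00 00.
K' ⊕ ipad = 71 36 36; K' ⊕ opad = 1b 5c 5c.
Inner hash: sum = 113+54+54+120+0 = 341; mod 256 = 85 → 55.
Outer hash (recomputed tag): sum = 27+92+92+85 = 296; mod 256 = 40 → 28.
Recomputed tag = 28; claimed = be → mismatch.

invalid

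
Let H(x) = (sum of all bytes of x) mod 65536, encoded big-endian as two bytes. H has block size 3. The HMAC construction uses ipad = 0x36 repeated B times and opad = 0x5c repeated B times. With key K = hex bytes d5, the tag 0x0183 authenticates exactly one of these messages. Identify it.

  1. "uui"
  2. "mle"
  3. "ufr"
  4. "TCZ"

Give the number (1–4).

4

Key hex bytes d5 is 1 byte ≤ B = 3; zero-pad to 3 bytes: K' = d5 00 00.
K' ⊕ ipad = e3 36 36; K' ⊕ opad = 89 5c 5c.
m1: inner = H(e3 36 36 75 75 69) = 02 a2; tag = H(89 5c 5c 02 a2) = 01e5
m2: inner = H(e3 36 36 6d 6c 65) = 02 8d; tag = H(89 5c 5c 02 8d) = 01d0
m3: inner = H(e3 36 36 75 66 72) = 02 9c; tag = H(89 5c 5c 02 9c) = 01df
m4: inner = H(e3 36 36 54 43 5a) = 02 40; tag = H(89 5c 5c 02 40) = 0183 ← matches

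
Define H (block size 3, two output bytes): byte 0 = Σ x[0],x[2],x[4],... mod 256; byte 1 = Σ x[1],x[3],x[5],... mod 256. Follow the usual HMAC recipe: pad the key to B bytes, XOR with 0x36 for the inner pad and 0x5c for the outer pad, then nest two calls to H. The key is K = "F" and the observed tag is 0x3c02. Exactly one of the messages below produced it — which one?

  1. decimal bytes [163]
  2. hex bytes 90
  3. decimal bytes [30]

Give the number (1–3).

2

Key "F" = 46 is 1 byte ≤ B = 3; zero-pad to 3 bytes: K' = 46 00 00.
K' ⊕ ipad = 70 36 36; K' ⊕ opad = 1a 5c 5c.
m1: inner = H(70 36 36 a3) = a6 d9; tag = H(1a 5c 5c a6 d9) = 4f02
m2: inner = H(70 36 36 90) = a6 c6; tag = H(1a 5c 5c a6 c6) = 3c02 ← matches
m3: inner = H(70 36 36 1e) = a6 54; tag = H(1a 5c 5c a6 54) = ca02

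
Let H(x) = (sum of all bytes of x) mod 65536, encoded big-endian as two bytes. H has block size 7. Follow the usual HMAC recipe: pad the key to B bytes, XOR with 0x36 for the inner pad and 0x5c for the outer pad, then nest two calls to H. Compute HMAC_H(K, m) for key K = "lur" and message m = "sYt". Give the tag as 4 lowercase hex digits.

Key "lur" = 6c 75 72 is 3 bytes ≤ B = 7; zero-pad to 7 bytes: K' = 6c 75 72 00 00 00 00.
K' ⊕ ipad = 5a 43 44 36 36 36 36.  K' ⊕ opad = 30 29 2e 5c 5c 5c 5c.
Inner input = (K'⊕ipad) ∥ m = 5a 43 44 36 36 36 36 ∥ 73 59 74.
Inner hash: sum = 90+67+68+54+54+54+54+115+89+116 = 761 → 02 f9.
Outer input = (K'⊕opad) ∥ inner = 30 29 2e 5c 5c 5c 5c ∥ 02 f9.
Outer hash (tag): sum = 48+41+46+92+92+92+92+2+249 = 754 → 02 f2.

02f2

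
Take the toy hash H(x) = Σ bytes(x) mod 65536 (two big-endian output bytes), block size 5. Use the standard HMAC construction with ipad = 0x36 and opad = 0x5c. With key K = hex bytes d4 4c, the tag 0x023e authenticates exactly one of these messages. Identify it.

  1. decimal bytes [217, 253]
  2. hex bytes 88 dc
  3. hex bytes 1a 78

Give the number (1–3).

3

Key hex bytes d4 4c is 2 bytes ≤ B = 5; zero-pad to 5 bytes: K' = d4 4c 00 00 00.
K' ⊕ ipad = e2 7a 36 36 36; K' ⊕ opad = 88 10 5c 5c 5c.
m1: inner = H(e2 7a 36 36 36 d9 fd) = 03 d4; tag = H(88 10 5c 5c 5c 03 d4) = 0283
m2: inner = H(e2 7a 36 36 36 88 dc) = 03 62; tag = H(88 10 5c 5c 5c 03 62) = 0211
m3: inner = H(e2 7a 36 36 36 1a 78) = 02 90; tag = H(88 10 5c 5c 5c 02 90) = 023e ← matches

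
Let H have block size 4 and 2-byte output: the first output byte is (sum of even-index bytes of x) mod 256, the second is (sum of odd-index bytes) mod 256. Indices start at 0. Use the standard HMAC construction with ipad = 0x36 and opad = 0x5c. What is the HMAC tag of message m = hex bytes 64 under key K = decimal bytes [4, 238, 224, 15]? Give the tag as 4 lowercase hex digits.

8016

Key decimal bytes [4, 238, 224, 15] = 04 ee e0 0f is exactly B = 4 bytes: K' = 04 ee e0 0f.
K' ⊕ ipad = 32 d8 d6 39.  K' ⊕ opad = 58 b2 bc 53.
Inner input = (K'⊕ipad) ∥ m = 32 d8 d6 39 ∥ 64.
Inner hash: even-index sum = 364 mod 256 = 108; odd-index sum = 273 mod 256 = 17 → 6c 11.
Outer input = (K'⊕opad) ∥ inner = 58 b2 bc 53 ∥ 6c 11.
Outer hash (tag): even-index sum = 384 mod 256 = 128; odd-index sum = 278 mod 256 = 22 → 80 16.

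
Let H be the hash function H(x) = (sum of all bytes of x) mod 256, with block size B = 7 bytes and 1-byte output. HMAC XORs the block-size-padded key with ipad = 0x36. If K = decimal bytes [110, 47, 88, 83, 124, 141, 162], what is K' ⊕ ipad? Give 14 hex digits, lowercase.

58196e654abb94

Key decimal bytes [110, 47, 88, 83, 124, 141, 162] = 6e 2f 58 53 7c 8d a2 is exactly B = 7 bytes: K' = 6e 2f 58 53 7c 8d a2.
XOR each byte with 0x36: 6e⊕36=58, 2f⊕36=19, 58⊕36=6e, 53⊕36=65, 7c⊕36=4a, 8d⊕36=bb, a2⊕36=94.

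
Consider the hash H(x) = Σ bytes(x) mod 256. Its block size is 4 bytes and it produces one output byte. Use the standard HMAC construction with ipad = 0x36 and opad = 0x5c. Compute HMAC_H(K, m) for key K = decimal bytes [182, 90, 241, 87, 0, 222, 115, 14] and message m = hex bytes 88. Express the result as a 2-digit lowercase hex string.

Key decimal bytes [182, 90, 241, 87, 0, 222, 115, 14] = b6 5a f1 57 00 de 73 0e is 8 bytes > B = 4, so hash it first: H(key) = b7, then zero-pad to 4 bytes: K' = b7 00 00 00.
K' ⊕ ipad = 81 36 36 36.  K' ⊕ opad = eb 5c 5c 5c.
Inner input = (K'⊕ipad) ∥ m = 81 36 36 36 ∥ 88.
Inner hash: sum = 129+54+54+54+136 = 427; mod 256 = 171 → ab.
Outer input = (K'⊕opad) ∥ inner = eb 5c 5c 5c ∥ ab.
Outer hash (tag): sum = 235+92+92+92+171 = 682; mod 256 = 170 → aa.

aa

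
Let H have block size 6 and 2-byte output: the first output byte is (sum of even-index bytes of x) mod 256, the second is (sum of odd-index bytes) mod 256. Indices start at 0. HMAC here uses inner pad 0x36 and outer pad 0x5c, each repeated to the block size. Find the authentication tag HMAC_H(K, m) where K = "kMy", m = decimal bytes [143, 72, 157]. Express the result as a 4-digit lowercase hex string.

c6f8

Key "kMy" = 6b 4d 79 is 3 bytes ≤ B = 6; zero-pad to 6 bytes: K' = 6b 4d 79 00 00 00.
K' ⊕ ipad = 5d 7b 4f 36 36 36.  K' ⊕ opad = 37 11 25 5c 5c 5c.
Inner input = (K'⊕ipad) ∥ m = 5d 7b 4f 36 36 36 ∥ 8f 48 9d.
Inner hash: even-index sum = 526 mod 256 = 14; odd-index sum = 303 mod 256 = 47 → 0e 2f.
Outer input = (K'⊕opad) ∥ inner = 37 11 25 5c 5c 5c ∥ 0e 2f.
Outer hash (tag): even-index sum = 198 mod 256 = 198; odd-index sum = 248 mod 256 = 248 → c6 f8.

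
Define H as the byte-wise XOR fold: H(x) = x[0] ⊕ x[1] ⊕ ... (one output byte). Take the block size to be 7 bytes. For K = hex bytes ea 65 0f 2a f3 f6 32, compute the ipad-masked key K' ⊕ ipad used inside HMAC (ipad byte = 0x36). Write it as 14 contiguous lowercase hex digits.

Key hex bytes ea 65 0f 2a f3 f6 32 is exactly B = 7 bytes: K' = ea 65 0f 2a f3 f6 32.
XOR each byte with 0x36: ea⊕36=dc, 65⊕36=53, 0f⊕36=39, 2a⊕36=1c, f3⊕36=c5, f6⊕36=c0, 32⊕36=04.

dc53391cc5c004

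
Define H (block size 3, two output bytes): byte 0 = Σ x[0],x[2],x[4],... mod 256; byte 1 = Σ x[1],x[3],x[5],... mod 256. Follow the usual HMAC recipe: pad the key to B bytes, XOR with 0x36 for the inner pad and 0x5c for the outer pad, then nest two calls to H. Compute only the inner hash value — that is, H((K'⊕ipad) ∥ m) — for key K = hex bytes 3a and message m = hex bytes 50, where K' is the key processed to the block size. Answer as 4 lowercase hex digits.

Key hex bytes 3a is 1 byte ≤ B = 3; zero-pad to 3 bytes: K' = 3a 00 00.
K' ⊕ ipad = 0c 36 36.
Inner input = 0c 36 36 ∥ 50.
Inner hash: even-index sum = 66 mod 256 = 66; odd-index sum = 134 mod 256 = 134 → 42 86.

4286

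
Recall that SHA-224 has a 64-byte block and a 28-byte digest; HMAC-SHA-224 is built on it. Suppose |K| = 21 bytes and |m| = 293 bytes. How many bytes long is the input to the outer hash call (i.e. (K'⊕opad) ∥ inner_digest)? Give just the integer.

92

Key is 21 ≤ 64 bytes, zero-padded: |K'| = 64.
Outer input = (K'⊕opad) ∥ H(inner) → 64 + 28 = 92 bytes.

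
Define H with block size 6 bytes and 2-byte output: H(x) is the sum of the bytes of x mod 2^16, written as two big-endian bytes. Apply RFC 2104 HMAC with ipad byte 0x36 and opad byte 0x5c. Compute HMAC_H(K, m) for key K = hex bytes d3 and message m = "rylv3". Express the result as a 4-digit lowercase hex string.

Key hex bytes d3 is 1 byte ≤ B = 6; zero-pad to 6 bytes: K' = d3 00 00 00 00 00.
K' ⊕ ipad = e5 36 36 36 36 36.  K' ⊕ opad = 8f 5c 5c 5c 5c 5c.
Inner input = (K'⊕ipad) ∥ m = e5 36 36 36 36 36 ∥ 72 79 6c 76 33.
Inner hash: sum = 229+54+54+54+54+54+114+121+108+118+51 = 1011 → 03 f3.
Outer input = (K'⊕opad) ∥ inner = 8f 5c 5c 5c 5c 5c ∥ 03 f3.
Outer hash (tag): sum = 143+92+92+92+92+92+3+243 = 849 → 03 51.

0351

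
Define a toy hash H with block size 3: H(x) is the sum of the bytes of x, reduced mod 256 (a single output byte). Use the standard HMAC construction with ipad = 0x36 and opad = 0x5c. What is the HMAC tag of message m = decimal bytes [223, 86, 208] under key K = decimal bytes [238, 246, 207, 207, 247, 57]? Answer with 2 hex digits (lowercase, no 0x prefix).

9b

Key decimal bytes [238, 246, 207, 207, 247, 57] = ee f6 cf cf f7 39 is 6 bytes > B = 3, so hash it first: H(key) = b2, then zero-pad to 3 bytes: K' = b2 00 00.
K' ⊕ ipad = 84 36 36.  K' ⊕ opad = ee 5c 5c.
Inner input = (K'⊕ipad) ∥ m = 84 36 36 ∥ df 56 d0.
Inner hash: sum = 132+54+54+223+86+208 = 757; mod 256 = 245 → f5.
Outer input = (K'⊕opad) ∥ inner = ee 5c 5c ∥ f5.
Outer hash (tag): sum = 238+92+92+245 = 667; mod 256 = 155 → 9b.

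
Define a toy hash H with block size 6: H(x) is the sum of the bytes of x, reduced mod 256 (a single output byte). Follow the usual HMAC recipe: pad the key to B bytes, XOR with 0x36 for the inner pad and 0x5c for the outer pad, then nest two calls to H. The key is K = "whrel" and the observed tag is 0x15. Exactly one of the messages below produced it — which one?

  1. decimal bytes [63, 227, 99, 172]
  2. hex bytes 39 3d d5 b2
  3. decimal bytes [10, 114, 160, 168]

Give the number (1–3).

Key "whrel" = 77 68 72 65 6c is 5 bytes ≤ B = 6; zero-pad to 6 bytes: K' = 77 68 72 65 6c 00.
K' ⊕ ipad = 41 5e 44 53 5a 36; K' ⊕ opad = 2b 34 2e 39 30 5c.
m1: inner = H(41 5e 44 53 5a 36 3f e3 63 ac) = f7; tag = H(2b 34 2e 39 30 5c f7) = 49
m2: inner = H(41 5e 44 53 5a 36 39 3d d5 b2) = c3; tag = H(2b 34 2e 39 30 5c c3) = 15 ← matches
m3: inner = H(41 5e 44 53 5a 36 0a 72 a0 a8) = 8a; tag = H(2b 34 2e 39 30 5c 8a) = dc

2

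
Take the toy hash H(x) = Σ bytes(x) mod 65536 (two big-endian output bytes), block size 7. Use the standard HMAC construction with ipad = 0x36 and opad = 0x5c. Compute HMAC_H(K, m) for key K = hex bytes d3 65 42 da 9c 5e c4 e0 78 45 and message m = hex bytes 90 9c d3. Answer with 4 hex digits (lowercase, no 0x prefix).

Key hex bytes d3 65 42 da 9c 5e c4 e0 78 45 is 10 bytes > B = 7, so hash it first: H(key) = 05 af, then zero-pad to 7 bytes: K' = 05 af 00 00 00 00 00.
K' ⊕ ipad = 33 99 36 36 36 36 36.  K' ⊕ opad = 59 f3 5c 5c 5c 5c 5c.
Inner input = (K'⊕ipad) ∥ m = 33 99 36 36 36 36 36 ∥ 90 9c d3.
Inner hash: sum = 51+153+54+54+54+54+54+144+156+211 = 985 → 03 d9.
Outer input = (K'⊕opad) ∥ inner = 59 f3 5c 5c 5c 5c 5c ∥ 03 d9.
Outer hash (tag): sum = 89+243+92+92+92+92+92+3+217 = 1012 → 03 f4.

03f4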